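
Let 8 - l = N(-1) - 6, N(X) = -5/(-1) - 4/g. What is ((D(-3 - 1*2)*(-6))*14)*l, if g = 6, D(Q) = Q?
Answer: 4060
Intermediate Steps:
N(X) = 13/3 (N(X) = -5/(-1) - 4/6 = -5*(-1) - 4*1/6 = 5 - 2/3 = 13/3)
l = 29/3 (l = 8 - (13/3 - 6) = 8 - 1*(-5/3) = 8 + 5/3 = 29/3 ≈ 9.6667)
((D(-3 - 1*2)*(-6))*14)*l = (((-3 - 1*2)*(-6))*14)*(29/3) = (((-3 - 2)*(-6))*14)*(29/3) = (-5*(-6)*14)*(29/3) = (30*14)*(29/3) = 420*(29/3) = 4060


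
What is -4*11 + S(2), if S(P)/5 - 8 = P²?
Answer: 16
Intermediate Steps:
S(P) = 40 + 5*P²
-4*11 + S(2) = -4*11 + (40 + 5*2²) = -44 + (40 + 5*4) = -44 + (40 + 20) = -44 + 60 = 16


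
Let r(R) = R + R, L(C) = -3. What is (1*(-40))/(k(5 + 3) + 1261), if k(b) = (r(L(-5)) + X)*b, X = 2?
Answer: -40/1229 ≈ -0.032547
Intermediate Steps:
r(R) = 2*R
k(b) = -4*b (k(b) = (2*(-3) + 2)*b = (-6 + 2)*b = -4*b)
(1*(-40))/(k(5 + 3) + 1261) = (1*(-40))/(-4*(5 + 3) + 1261) = -40/(-4*8 + 1261) = -40/(-32 + 1261) = -40/1229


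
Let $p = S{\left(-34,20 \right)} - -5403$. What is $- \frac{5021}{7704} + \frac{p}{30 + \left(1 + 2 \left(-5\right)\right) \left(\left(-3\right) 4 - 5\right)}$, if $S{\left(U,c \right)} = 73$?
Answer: $\frac{13756087}{469944} \approx 29.272$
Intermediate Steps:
$p = 5476$ ($p = 73 - -5403 = 73 + 5403 = 5476$)
$- \frac{5021}{7704} + \frac{p}{30 + \left(1 + 2 \left(-5\right)\right) \left(\left(-3\right) 4 - 5\right)} = - \frac{5021}{7704} + \frac{5476}{30 + \left(1 + 2 \left(-5\right)\right) \left(\left(-3\right) 4 - 5\right)} = \left(-5021\right) \frac{1}{7704} + \frac{5476}{30 + \left(1 - 10\right) \left(-12 - 5\right)} = - \frac{5021}{7704} + \frac{5476}{30 - -153} = - \frac{5021}{7704} + \frac{5476}{30 + 153} = - \frac{5021}{7704} + \frac{5476}{183} = \frac{13756087}{469944}$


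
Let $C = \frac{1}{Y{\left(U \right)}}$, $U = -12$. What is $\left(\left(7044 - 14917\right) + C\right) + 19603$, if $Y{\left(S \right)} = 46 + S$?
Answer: $\frac{398821}{34} \approx 11730.0$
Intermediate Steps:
$C = \frac{1}{34}$ ($C = \frac{1}{46 - 12} = \frac{1}{34} \approx 0.029412$)
$\left(\left(7044 - 14917\right) + C\right) + 19603 = \left(\left(7044 - 14917\right) + \frac{1}{34}\right) + 19603 = \left(-7873 + \frac{1}{34}\right) + 19603 = - \frac{267681}{34} + 19603 = \frac{398821}{34}$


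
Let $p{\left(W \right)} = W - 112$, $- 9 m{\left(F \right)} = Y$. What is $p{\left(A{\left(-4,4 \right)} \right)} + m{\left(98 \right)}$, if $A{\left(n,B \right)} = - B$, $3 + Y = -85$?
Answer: $- \frac{956}{9} \approx -106.22$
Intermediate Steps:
$Y = -88$ ($Y = -3 - 85 = -88$)
$m{\left(F \right)} = \frac{88}{9}$ ($m{\left(F \right)} = \left(- \frac{1}{9}\right) \left(-88\right) = \frac{88}{9}$)
$p{\left(W \right)} = -112 + W$ ($p{\left(W \right)} = W - 112 = -112 + W$)
$p{\left(A{\left(-4,4 \right)} \right)} + m{\left(98 \right)} = \left(-112 - 4\right) + \frac{88}{9} = -116 + \frac{88}{9} = - \frac{956}{9}$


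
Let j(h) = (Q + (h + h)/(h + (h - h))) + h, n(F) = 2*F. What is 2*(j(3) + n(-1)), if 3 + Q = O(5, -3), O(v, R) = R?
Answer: -6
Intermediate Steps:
Q = -6 (Q = -3 - 3 = -6)
j(h) = -4 + h (j(h) = (-6 + (h + h)/(h + (h - h))) + h = (-6 + (2*h)/(h + 0)) + h = (-6 + (2*h)/h) + h = (-6 + 2) + h = -4 + h)
2*(j(3) + n(-1)) = 2*((-4 + 3) + 2*(-1)) = 2*(-1 - 2) = 2*(-3) = -6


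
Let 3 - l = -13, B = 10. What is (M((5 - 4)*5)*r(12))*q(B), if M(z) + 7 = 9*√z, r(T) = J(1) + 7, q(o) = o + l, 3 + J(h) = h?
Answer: -910 + 1170*√5 ≈ 1706.2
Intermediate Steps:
J(h) = -3 + h
l = 16 (l = 3 - 1*(-13) = 3 + 13 = 16)
q(o) = 16 + o (q(o) = o + 16 = 16 + o)
r(T) = 5 (r(T) = (-3 + 1) + 7 = -2 + 7 = 5)
M(z) = -7 + 9*√z
(M((5 - 4)*5)*r(12))*q(B) = ((-7 + 9*√((5 - 4)*5))*5)*(16 + 10) = ((-7 + 9*√(1*5))*5)*26 = ((-7 + 9*√5)*5)*26 = (-35 + 45*√5)*26 = -910 + 1170*√5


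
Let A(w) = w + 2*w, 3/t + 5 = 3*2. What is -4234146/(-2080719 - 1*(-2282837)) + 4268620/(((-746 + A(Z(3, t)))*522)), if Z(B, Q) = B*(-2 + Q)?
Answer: -88989292193/2777058009 ≈ -32.044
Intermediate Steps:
t = 3 (t = 3/(-5 + 3*2) = 3/(-5 + 6) = 3/1 = 3*1 = 3)
A(w) = 3*w
-4234146/(-2080719 - 1*(-2282837)) + 4268620/(((-746 + A(Z(3, t)))*522)) = -4234146/(-2080719 - 1*(-2282837)) + 4268620/(((-746 + 3*(3*(-2 + 3)))*522)) = -4234146/(-2080719 + 2282837) + 4268620/(((-746 + 3*(3*1))*522)) = -4234146/202118 + 4268620/(((-746 + 3*3)*522)) = -4234146*1/202118 + 4268620/(((-746 + 9)*522)) = -302439/14437 + 4268620/((-737*522)) = -302439/14437 + 4268620/(-384714) = -302439/14437 + 4268620*(-1/384714) = -302439/14437 - 2134310/192357 = -88989292193/2777058009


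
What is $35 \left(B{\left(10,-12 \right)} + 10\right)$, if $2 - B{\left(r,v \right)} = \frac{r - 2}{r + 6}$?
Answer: $\frac{805}{2} \approx 402.5$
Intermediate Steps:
$B{\left(r,v \right)} = 2 - \frac{-2 + r}{6 + r}$ ($B{\left(r,v \right)} = 2 - \frac{r - 2}{r + 6} = 2 - \frac{-2 + r}{6 + r}$)
$35 \left(B{\left(10,-12 \right)} + 10\right) = 35 \left(\frac{14 + 10}{6 + 10} + 10\right) = 35 \left(\frac{1}{16} \cdot 24 + 10\right) = 35 \left(\frac{3}{2} + 10\right) = 35 \cdot \frac{23}{2} = \frac{805}{2}$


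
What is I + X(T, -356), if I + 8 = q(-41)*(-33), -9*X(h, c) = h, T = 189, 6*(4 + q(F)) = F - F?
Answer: 103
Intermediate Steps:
q(F) = -4 (q(F) = -4 + (F - F)/6 = -4 + (⅙)*0 = -4 + 0 = -4)
X(h, c) = -h/9
I = 124 (I = -8 - 4*(-33) = -8 + 132 = 124)
I + X(T, -356) = 124 - ⅑*189 = 124 - 21 = 103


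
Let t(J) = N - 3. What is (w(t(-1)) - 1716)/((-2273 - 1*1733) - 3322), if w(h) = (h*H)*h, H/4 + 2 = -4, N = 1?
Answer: 453/1832 ≈ 0.24727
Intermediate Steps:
H = -24 (H = -8 + 4*(-4) = -8 - 16 = -24)
t(J) = -2 (t(J) = 1 - 3 = -2)
w(h) = -24*h² (w(h) = (h*(-24))*h = (-24*h)*h = -24*h²)
(w(t(-1)) - 1716)/((-2273 - 1*1733) - 3322) = (-24*(-2)² - 1716)/((-2273 - 1*1733) - 3322) = (-24*4 - 1716)/((-2273 - 1733) - 3322) = (-96 - 1716)/(-4006 - 3322) = -1812/(-7328) = -1812*(-1/7328) = 453/1832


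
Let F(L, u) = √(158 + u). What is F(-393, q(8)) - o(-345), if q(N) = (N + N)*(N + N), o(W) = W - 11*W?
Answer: -3450 + 3*√46 ≈ -3429.7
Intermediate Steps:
o(W) = -10*W
q(N) = 4*N² (q(N) = (2*N)*(2*N) = 4*N²)
F(-393, q(8)) - o(-345) = √(158 + 4*8²) - (-10)*(-345) = √(158 + 4*64) - 1*3450 = √(158 + 256) - 3450 = √414 - 3450 = 3*√46 - 3450 = -3450 + 3*√46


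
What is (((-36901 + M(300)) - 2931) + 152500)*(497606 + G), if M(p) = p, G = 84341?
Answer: 65741388696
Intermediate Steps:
(((-36901 + M(300)) - 2931) + 152500)*(497606 + G) = (((-36901 + 300) - 2931) + 152500)*(497606 + 84341) = ((-36601 - 2931) + 152500)*581947 = (-39532 + 152500)*581947 = 112968*581947 = 65741388696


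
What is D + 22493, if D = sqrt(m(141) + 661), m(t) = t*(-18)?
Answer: 22493 + I*sqrt(1877) ≈ 22493.0 + 43.324*I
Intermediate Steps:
m(t) = -18*t
D = I*sqrt(1877) (D = sqrt(-18*141 + 661) = sqrt(-2538 + 661) = sqrt(-1877) = I*sqrt(1877) ≈ 43.324*I)
D + 22493 = I*sqrt(1877) + 22493 = 22493 + I*sqrt(1877)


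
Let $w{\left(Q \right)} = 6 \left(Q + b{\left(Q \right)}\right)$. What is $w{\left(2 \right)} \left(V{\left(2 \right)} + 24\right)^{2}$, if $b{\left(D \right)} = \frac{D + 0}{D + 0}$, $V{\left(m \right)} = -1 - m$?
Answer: $7938$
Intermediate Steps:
$b{\left(D \right)} = 1$ ($b{\left(D \right)} = \frac{D}{D} = 1$)
$w{\left(Q \right)} = 6 + 6 Q$ ($w{\left(Q \right)} = 6 \left(Q + 1\right) = 6 \left(1 + Q\right) = 6 + 6 Q$)
$w{\left(2 \right)} \left(V{\left(2 \right)} + 24\right)^{2} = \left(6 + 6 \cdot 2\right) \left(\left(-1 - 2\right) + 24\right)^{2} = \left(6 + 12\right) \left(\left(-1 - 2\right) + 24\right)^{2} = 18 \left(-3 + 24\right)^{2} = 18 \cdot 21^{2} = 18 \cdot 441 = 7938$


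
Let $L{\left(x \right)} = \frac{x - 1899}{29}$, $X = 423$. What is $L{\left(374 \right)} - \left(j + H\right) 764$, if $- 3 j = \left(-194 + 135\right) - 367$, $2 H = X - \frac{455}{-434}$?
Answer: $- \frac{243203836}{899} \approx -2.7053 \cdot 10^{5}$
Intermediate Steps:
$H = \frac{26291}{124}$ ($H = \frac{423 - \frac{455}{-434}}{2} = \frac{423 - - \frac{65}{62}}{2} = \frac{423 + \frac{65}{62}}{2} = \frac{1}{2} \cdot \frac{26291}{62} = \frac{26291}{124} \approx 212.02$)
$j = 142$ ($j = - \frac{\left(-194 + 135\right) - 367}{3} = - \frac{-59 - 367}{3} = \left(- \frac{1}{3}\right) \left(-426\right) = 142$)
$L{\left(x \right)} = - \frac{1899}{29} + \frac{x}{29}$ ($L{\left(x \right)} = \left(-1899 + x\right) \frac{1}{29} = - \frac{1899}{29} + \frac{x}{29}$)
$L{\left(374 \right)} - \left(j + H\right) 764 = \left(- \frac{1899}{29} + \frac{1}{29} \cdot 374\right) - \left(142 + \frac{26291}{124}\right) 764 = \left(- \frac{1899}{29} + \frac{374}{29}\right) - \frac{43899}{124} \cdot 764 = - \frac{1525}{29} - \frac{8384709}{31} = - \frac{243203836}{899}$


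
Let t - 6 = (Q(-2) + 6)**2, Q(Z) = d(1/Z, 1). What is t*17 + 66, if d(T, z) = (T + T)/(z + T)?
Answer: 440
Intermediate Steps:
d(T, z) = 2*T/(T + z) (d(T, z) = (2*T)/(T + z) = 2*T/(T + z))
Q(Z) = 2/(Z*(1 + 1/Z)) (Q(Z) = 2/(Z*(1/Z + 1)) = 2/(Z*(1 + 1/Z)))
t = 22 (t = 6 + (2/(1 - 2) + 6)**2 = 6 + (2/(-1) + 6)**2 = 6 + (2*(-1) + 6)**2 = 6 + (-2 + 6)**2 = 6 + 4**2 = 6 + 16 = 22)
t*17 + 66 = 22*17 + 66 = 374 + 66 = 440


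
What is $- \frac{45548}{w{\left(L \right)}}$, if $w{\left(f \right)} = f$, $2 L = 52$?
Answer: $- \frac{22774}{13} \approx -1751.8$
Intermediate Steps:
$L = 26$ ($L = \frac{1}{2} \cdot 52 = 26$)
$- \frac{45548}{w{\left(L \right)}} = - \frac{45548}{26} = \left(-45548\right) \frac{1}{26} = - \frac{22774}{13}$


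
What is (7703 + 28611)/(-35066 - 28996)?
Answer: -18157/32031 ≈ -0.56686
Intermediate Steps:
(7703 + 28611)/(-35066 - 28996) = 36314/(-64062) = 36314*(-1/64062) = -18157/32031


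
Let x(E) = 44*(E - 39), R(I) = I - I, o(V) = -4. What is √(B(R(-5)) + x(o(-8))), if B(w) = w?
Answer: 2*I*√473 ≈ 43.497*I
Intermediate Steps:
R(I) = 0
x(E) = -1716 + 44*E (x(E) = 44*(-39 + E) = -1716 + 44*E)
√(B(R(-5)) + x(o(-8))) = √(0 + (-1716 + 44*(-4))) = √(0 + (-1716 - 176)) = √(0 - 1892) = √(-1892) = 2*I*√473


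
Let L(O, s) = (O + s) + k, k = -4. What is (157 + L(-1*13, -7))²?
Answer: 17689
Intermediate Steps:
L(O, s) = -4 + O + s (L(O, s) = (O + s) - 4 = -4 + O + s)
(157 + L(-1*13, -7))² = (157 + (-4 - 1*13 - 7))² = (157 + (-4 - 13 - 7))² = (157 - 24)² = 133² = 17689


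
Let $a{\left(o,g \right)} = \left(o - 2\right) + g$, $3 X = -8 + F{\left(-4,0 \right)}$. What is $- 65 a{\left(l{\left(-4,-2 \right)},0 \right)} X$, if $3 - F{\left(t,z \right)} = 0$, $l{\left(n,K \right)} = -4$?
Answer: $-650$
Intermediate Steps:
$F{\left(t,z \right)} = 3$ ($F{\left(t,z \right)} = 3 - 0 = 3 + 0 = 3$)
$X = - \frac{5}{3}$ ($X = \frac{-8 + 3}{3} = \frac{1}{3} \left(-5\right) = - \frac{5}{3} \approx -1.6667$)
$a{\left(o,g \right)} = -2 + g + o$ ($a{\left(o,g \right)} = \left(-2 + o\right) + g = -2 + g + o$)
$- 65 a{\left(l{\left(-4,-2 \right)},0 \right)} X = - 65 \left(-2 + 0 - 4\right) \left(- \frac{5}{3}\right) = - 65 \left(\left(-6\right) \left(- \frac{5}{3}\right)\right) = \left(-65\right) 10 = -650$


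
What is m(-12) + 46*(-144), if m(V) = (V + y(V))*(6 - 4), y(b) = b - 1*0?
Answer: -6672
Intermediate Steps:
y(b) = b (y(b) = b + 0 = b)
m(V) = 4*V (m(V) = (V + V)*(6 - 4) = (2*V)*2 = 4*V)
m(-12) + 46*(-144) = 4*(-12) + 46*(-144) = -48 - 6624 = -6672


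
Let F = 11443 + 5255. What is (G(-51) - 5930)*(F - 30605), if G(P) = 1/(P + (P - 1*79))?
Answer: 14926814217/181 ≈ 8.2469e+7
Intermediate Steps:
G(P) = 1/(-79 + 2*P) (G(P) = 1/(P + (P - 79)) = 1/(P + (-79 + P)) = 1/(-79 + 2*P))
F = 16698
(G(-51) - 5930)*(F - 30605) = (1/(-79 + 2*(-51)) - 5930)*(16698 - 30605) = (1/(-79 - 102) - 5930)*(-13907) = (1/(-181) - 5930)*(-13907) = (-1/181 - 5930)*(-13907) = -1073331/181*(-13907) = 14926814217/181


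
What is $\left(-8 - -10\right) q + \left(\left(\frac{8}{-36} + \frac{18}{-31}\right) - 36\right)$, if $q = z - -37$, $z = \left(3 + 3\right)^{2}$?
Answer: $\frac{30466}{279} \approx 109.2$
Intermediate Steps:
$z = 36$ ($z = 6^{2} = 36$)
$q = 73$ ($q = 36 - -37 = 36 + 37 = 73$)
$\left(-8 - -10\right) q + \left(\left(\frac{8}{-36} + \frac{18}{-31}\right) - 36\right) = \left(-8 - -10\right) 73 + \left(\left(\frac{8}{-36} + \frac{18}{-31}\right) - 36\right) = \left(-8 + 10\right) 73 + \left(\left(8 \left(- \frac{1}{36}\right) + 18 \left(- \frac{1}{31}\right)\right) - 36\right) = 2 \cdot 73 - \frac{10268}{279} = 146 - \frac{10268}{279} = \frac{30466}{279}$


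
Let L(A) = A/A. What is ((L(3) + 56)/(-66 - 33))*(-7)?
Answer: 133/33 ≈ 4.0303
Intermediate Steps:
L(A) = 1
((L(3) + 56)/(-66 - 33))*(-7) = ((1 + 56)/(-66 - 33))*(-7) = (57/(-99))*(-7) = (57*(-1/99))*(-7) = -19/33*(-7) = 133/33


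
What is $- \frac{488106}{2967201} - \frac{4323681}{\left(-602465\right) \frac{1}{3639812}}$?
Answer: $\frac{5188443016314413898}{198626083385} \approx 2.6122 \cdot 10^{7}$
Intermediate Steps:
$- \frac{488106}{2967201} - \frac{4323681}{\left(-602465\right) \frac{1}{3639812}} = \left(-488106\right) \frac{1}{2967201} - \frac{4323681}{\left(-602465\right) \frac{1}{3639812}} = - \frac{54234}{329689} - \frac{4323681}{- \frac{602465}{3639812}} = - \frac{54234}{329689} - - \frac{15737385987972}{602465} = - \frac{54234}{329689} + \frac{15737385987972}{602465} = \frac{5188443016314413898}{198626083385}$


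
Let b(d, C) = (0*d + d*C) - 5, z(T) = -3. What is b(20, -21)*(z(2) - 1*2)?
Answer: 2125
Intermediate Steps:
b(d, C) = -5 + C*d (b(d, C) = (0 + C*d) - 5 = C*d - 5 = -5 + C*d)
b(20, -21)*(z(2) - 1*2) = (-5 - 21*20)*(-3 - 1*2) = (-5 - 420)*(-3 - 2) = -425*(-5) = 2125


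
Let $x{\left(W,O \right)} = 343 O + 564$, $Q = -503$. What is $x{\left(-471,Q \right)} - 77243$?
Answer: $-249208$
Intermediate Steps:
$x{\left(W,O \right)} = 564 + 343 O$
$x{\left(-471,Q \right)} - 77243 = \left(564 + 343 \left(-503\right)\right) - 77243 = \left(564 - 172529\right) - 77243 = -171965 - 77243 = -249208$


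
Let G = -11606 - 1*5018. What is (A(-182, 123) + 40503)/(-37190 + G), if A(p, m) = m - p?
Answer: -20404/26907 ≈ -0.75832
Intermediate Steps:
G = -16624 (G = -11606 - 5018 = -16624)
(A(-182, 123) + 40503)/(-37190 + G) = ((123 - 1*(-182)) + 40503)/(-37190 - 16624) = ((123 + 182) + 40503)/(-53814) = (305 + 40503)*(-1/53814) = 40808*(-1/53814) = -20404/26907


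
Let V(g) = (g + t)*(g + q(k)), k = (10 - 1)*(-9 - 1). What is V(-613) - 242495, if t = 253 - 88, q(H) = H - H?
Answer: 32129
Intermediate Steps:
k = -90 (k = 9*(-10) = -90)
q(H) = 0
t = 165
V(g) = g*(165 + g) (V(g) = (g + 165)*(g + 0) = (165 + g)*g = g*(165 + g))
V(-613) - 242495 = -613*(165 - 613) - 242495 = -613*(-448) - 242495 = 274624 - 242495 = 32129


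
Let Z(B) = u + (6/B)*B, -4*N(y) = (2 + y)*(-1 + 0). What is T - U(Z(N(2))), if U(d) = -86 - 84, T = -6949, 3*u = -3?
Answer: -6779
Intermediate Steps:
u = -1 (u = (⅓)*(-3) = -1)
N(y) = ½ + y/4 (N(y) = -(2 + y)*(-1 + 0)/4 = -(2 + y)*(-1)/4 = -(-2 - y)/4 = ½ + y/4)
Z(B) = 5 (Z(B) = -1 + (6/B)*B = -1 + 6 = 5)
U(d) = -170
T - U(Z(N(2))) = -6949 - 1*(-170) = -6949 + 170 = -6779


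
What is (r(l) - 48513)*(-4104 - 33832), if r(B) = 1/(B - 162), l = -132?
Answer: 270537226664/147 ≈ 1.8404e+9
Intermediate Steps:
r(B) = 1/(-162 + B)
(r(l) - 48513)*(-4104 - 33832) = (1/(-162 - 132) - 48513)*(-4104 - 33832) = (1/(-294) - 48513)*(-37936) = (-1/294 - 48513)*(-37936) = -14262823/294*(-37936) = 270537226664/147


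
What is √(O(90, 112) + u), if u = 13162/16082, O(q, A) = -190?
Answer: I*√12232041569/8041 ≈ 13.754*I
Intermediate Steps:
u = 6581/8041 (u = 13162*(1/16082) = 6581/8041 ≈ 0.81843)
√(O(90, 112) + u) = √(-190 + 6581/8041) = √(-1521209/8041) = I*√12232041569/8041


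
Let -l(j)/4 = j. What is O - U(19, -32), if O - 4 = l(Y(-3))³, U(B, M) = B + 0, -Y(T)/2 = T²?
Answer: 373233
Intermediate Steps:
Y(T) = -2*T²
U(B, M) = B
l(j) = -4*j
O = 373252 (O = 4 + (-(-8)*(-3)²)³ = 4 + (-(-8)*9)³ = 4 + (-4*(-18))³ = 4 + 72³ = 4 + 373248 = 373252)
O - U(19, -32) = 373252 - 1*19 = 373252 - 19 = 373233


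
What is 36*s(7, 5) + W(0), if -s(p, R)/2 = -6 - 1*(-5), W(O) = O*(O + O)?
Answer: 72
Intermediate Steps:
W(O) = 2*O² (W(O) = O*(2*O) = 2*O²)
s(p, R) = 2 (s(p, R) = -2*(-6 - 1*(-5)) = -2*(-6 + 5) = -2*(-1) = 2)
36*s(7, 5) + W(0) = 36*2 + 2*0² = 72 + 2*0 = 72 + 0 = 72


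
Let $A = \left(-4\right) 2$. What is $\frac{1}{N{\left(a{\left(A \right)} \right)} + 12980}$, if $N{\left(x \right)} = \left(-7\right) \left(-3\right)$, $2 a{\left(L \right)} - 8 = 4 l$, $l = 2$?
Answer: $\frac{1}{13001} \approx 7.6917 \cdot 10^{-5}$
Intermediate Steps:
$A = -8$
$a{\left(L \right)} = 8$ ($a{\left(L \right)} = 4 + \frac{4 \cdot 2}{2} = 4 + \frac{1}{2} \cdot 8 = 4 + 4 = 8$)
$N{\left(x \right)} = 21$
$\frac{1}{N{\left(a{\left(A \right)} \right)} + 12980} = \frac{1}{21 + 12980} = \frac{1}{13001}$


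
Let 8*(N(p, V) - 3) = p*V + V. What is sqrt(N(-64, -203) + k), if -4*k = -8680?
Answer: sqrt(60346)/4 ≈ 61.414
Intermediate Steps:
k = 2170 (k = -1/4*(-8680) = 2170)
N(p, V) = 3 + V/8 + V*p/8 (N(p, V) = 3 + (p*V + V)/8 = 3 + (V*p + V)/8 = 3 + (V + V*p)/8 = 3 + (V/8 + V*p/8) = 3 + V/8 + V*p/8)
sqrt(N(-64, -203) + k) = sqrt((3 + (1/8)*(-203) + (1/8)*(-203)*(-64)) + 2170) = sqrt((3 - 203/8 + 1624) + 2170) = sqrt(12813/8 + 2170) = sqrt(30173/8) = sqrt(60346)/4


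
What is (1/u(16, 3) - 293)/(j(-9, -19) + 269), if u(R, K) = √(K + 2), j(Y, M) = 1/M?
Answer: -5567/5110 + 19*√5/25550 ≈ -1.0878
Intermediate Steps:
u(R, K) = √(2 + K)
(1/u(16, 3) - 293)/(j(-9, -19) + 269) = (1/(√(2 + 3)) - 293)/(1/(-19) + 269) = (1/(√5) - 293)/(-1/19 + 269) = (√5/5 - 293)/(5110/19) = (-293 + √5/5)*(19/5110) = -5567/5110 + 19*√5/25550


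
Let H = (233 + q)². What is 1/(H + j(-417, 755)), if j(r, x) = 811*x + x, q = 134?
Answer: 1/747749 ≈ 1.3373e-6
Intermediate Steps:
j(r, x) = 812*x
H = 134689 (H = (233 + 134)² = 367² = 134689)
1/(H + j(-417, 755)) = 1/(134689 + 812*755) = 1/(134689 + 613060) = 1/747749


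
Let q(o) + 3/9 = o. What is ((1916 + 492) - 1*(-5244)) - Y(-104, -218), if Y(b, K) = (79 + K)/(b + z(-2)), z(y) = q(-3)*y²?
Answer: 2693087/352 ≈ 7650.8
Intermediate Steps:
q(o) = -⅓ + o
z(y) = -10*y²/3 (z(y) = (-⅓ - 3)*y² = -10*y²/3)
Y(b, K) = (79 + K)/(-40/3 + b) (Y(b, K) = (79 + K)/(b - 10/3*(-2)²) = (79 + K)/(b - 10/3*4) = (79 + K)/(b - 40/3) = (79 + K)/(-40/3 + b))
((1916 + 492) - 1*(-5244)) - Y(-104, -218) = ((1916 + 492) - 1*(-5244)) - 3*(79 - 218)/(-40 + 3*(-104)) = (2408 + 5244) - 3*(-139)/(-40 - 312) = 7652 - 3*(-139)/(-352) = 7652 - 3*(-1)*(-139)/352 = 7652 - 1*417/352 = 7652 - 417/352 = 2693087/352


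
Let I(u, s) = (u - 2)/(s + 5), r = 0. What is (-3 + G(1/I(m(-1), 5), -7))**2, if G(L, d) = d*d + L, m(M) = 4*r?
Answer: 1681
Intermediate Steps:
m(M) = 0 (m(M) = 4*0 = 0)
I(u, s) = (-2 + u)/(5 + s)
G(L, d) = L + d**2 (G(L, d) = d**2 + L = L + d**2)
(-3 + G(1/I(m(-1), 5), -7))**2 = (-3 + (1/((-2 + 0)/(5 + 5)) + (-7)**2))**2 = (-3 + (1/(-2/10) + 49))**2 = (-3 + (1/((1/10)*(-2)) + 49))**2 = (-3 + (1/(-1/5) + 49))**2 = (-3 + (-5 + 49))**2 = (-3 + 44)**2 = 41**2 = 1681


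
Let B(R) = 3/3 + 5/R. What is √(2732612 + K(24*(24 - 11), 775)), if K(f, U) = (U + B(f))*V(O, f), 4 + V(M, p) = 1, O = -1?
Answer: √7382687806/52 ≈ 1652.4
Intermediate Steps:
B(R) = 1 + 5/R (B(R) = 3*(⅓) + 5/R = 1 + 5/R)
V(M, p) = -3 (V(M, p) = -4 + 1 = -3)
K(f, U) = -3*U - 3*(5 + f)/f (K(f, U) = (U + (5 + f)/f)*(-3) = -3*U - 3*(5 + f)/f)
√(2732612 + K(24*(24 - 11), 775)) = √(2732612 + (-3 - 15*1/(24*(24 - 11)) - 3*775)) = √(2732612 + (-3 - 15/(24*13) - 2325)) = √(2732612 + (-3 - 15/312 - 2325)) = √(2732612 + (-3 - 15*1/312 - 2325)) = √(2732612 + (-3 - 5/104 - 2325)) = √(2732612 - 242117/104) = √(283949531/104) = √7382687806/52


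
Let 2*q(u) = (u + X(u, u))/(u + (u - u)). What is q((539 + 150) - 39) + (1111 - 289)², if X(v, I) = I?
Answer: 675685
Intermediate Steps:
q(u) = 1 (q(u) = ((u + u)/(u + (u - u)))/2 = ((2*u)/(u + 0))/2 = ((2*u)/u)/2 = (½)*2 = 1)
q((539 + 150) - 39) + (1111 - 289)² = 1 + (1111 - 289)² = 1 + 822² = 1 + 675684 = 675685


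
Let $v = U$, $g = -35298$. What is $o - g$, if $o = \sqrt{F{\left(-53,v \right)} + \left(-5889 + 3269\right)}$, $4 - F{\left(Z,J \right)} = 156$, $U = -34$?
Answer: $35298 + 6 i \sqrt{77} \approx 35298.0 + 52.65 i$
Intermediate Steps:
$v = -34$
$F{\left(Z,J \right)} = -152$ ($F{\left(Z,J \right)} = 4 - 156 = -152$)
$o = 6 i \sqrt{77}$ ($o = \sqrt{-152 + \left(-5889 + 3269\right)} = \sqrt{-152 - 2620} = \sqrt{-2772} = 6 i \sqrt{77} \approx 52.65 i$)
$o - g = 6 i \sqrt{77} - -35298 = 6 i \sqrt{77} + 35298 = 35298 + 6 i \sqrt{77}$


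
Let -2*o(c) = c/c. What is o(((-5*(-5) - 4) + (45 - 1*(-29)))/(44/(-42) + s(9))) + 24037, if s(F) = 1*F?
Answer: 48073/2 ≈ 24037.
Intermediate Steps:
s(F) = F
o(c) = -½ (o(c) = -c/(2*c) = -½*1 = -½)
o(((-5*(-5) - 4) + (45 - 1*(-29)))/(44/(-42) + s(9))) + 24037 = -½ + 24037 = 48073/2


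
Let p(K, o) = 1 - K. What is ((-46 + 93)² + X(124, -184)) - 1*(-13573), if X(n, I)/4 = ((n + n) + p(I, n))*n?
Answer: 230550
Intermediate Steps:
X(n, I) = 4*n*(1 - I + 2*n) (X(n, I) = 4*(((n + n) + (1 - I))*n) = 4*((2*n + (1 - I))*n) = 4*((1 - I + 2*n)*n) = 4*(n*(1 - I + 2*n)) = 4*n*(1 - I + 2*n))
((-46 + 93)² + X(124, -184)) - 1*(-13573) = ((-46 + 93)² + 4*124*(1 - 1*(-184) + 2*124)) - 1*(-13573) = (47² + 4*124*(1 + 184 + 248)) + 13573 = (2209 + 4*124*433) + 13573 = (2209 + 214768) + 13573 = 216977 + 13573 = 230550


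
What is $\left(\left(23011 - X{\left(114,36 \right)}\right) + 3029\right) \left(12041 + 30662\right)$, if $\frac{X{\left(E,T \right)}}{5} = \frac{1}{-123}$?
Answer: $\frac{136774506275}{123} \approx 1.112 \cdot 10^{9}$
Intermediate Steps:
$X{\left(E,T \right)} = - \frac{5}{123}$ ($X{\left(E,T \right)} = \frac{5}{-123} = 5 \left(- \frac{1}{123}\right) = - \frac{5}{123}$)
$\left(\left(23011 - X{\left(114,36 \right)}\right) + 3029\right) \left(12041 + 30662\right) = \left(\left(23011 - - \frac{5}{123}\right) + 3029\right) \left(12041 + 30662\right) = \left(\left(23011 + \frac{5}{123}\right) + 3029\right) 42703 = \left(\frac{2830358}{123} + 3029\right) 42703 = \frac{3202925}{123} \cdot 42703 = \frac{136774506275}{123}$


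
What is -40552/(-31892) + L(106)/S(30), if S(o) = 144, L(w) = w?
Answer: 1152505/574056 ≈ 2.0077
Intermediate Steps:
-40552/(-31892) + L(106)/S(30) = -40552/(-31892) + 106/144 = -40552*(-1/31892) + 106*(1/144) = 10138/7973 + 53/72 = 1152505/574056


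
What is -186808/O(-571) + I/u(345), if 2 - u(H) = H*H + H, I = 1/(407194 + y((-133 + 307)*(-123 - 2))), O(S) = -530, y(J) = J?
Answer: 4297488093930103/12192565038880 ≈ 352.47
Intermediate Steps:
I = 1/385444 (I = 1/(407194 + (-133 + 307)*(-123 - 2)) = 1/(407194 + 174*(-125)) = 1/(407194 - 21750) = 1/385444 ≈ 2.5944e-6)
u(H) = 2 - H - H² (u(H) = 2 - (H*H + H) = 2 - (H² + H) = 2 - (H + H²) = 2 + (-H - H²) = 2 - H - H²)
-186808/O(-571) + I/u(345) = -186808/(-530) + 1/(385444*(2 - 1*345 - 1*345²)) = -186808*(-1/530) + 1/(385444*(2 - 345 - 1*119025)) = 93404/265 + 1/(385444*(2 - 345 - 119025)) = 93404/265 + (1/385444)/(-119368) = 93404/265 + (1/385444)*(-1/119368) = 93404/265 - 1/46009679392 = 4297488093930103/12192565038880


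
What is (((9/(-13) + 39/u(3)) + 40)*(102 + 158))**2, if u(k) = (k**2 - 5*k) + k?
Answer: 46785600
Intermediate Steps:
u(k) = k**2 - 4*k
(((9/(-13) + 39/u(3)) + 40)*(102 + 158))**2 = (((9/(-13) + 39/((3*(-4 + 3)))) + 40)*(102 + 158))**2 = (((9*(-1/13) + 39/((3*(-1)))) + 40)*260)**2 = (((-9/13 + 39/(-3)) + 40)*260)**2 = (((-9/13 + 39*(-1/3)) + 40)*260)**2 = (((-9/13 - 13) + 40)*260)**2 = ((-178/13 + 40)*260)**2 = ((342/13)*260)**2 = 6840**2 = 46785600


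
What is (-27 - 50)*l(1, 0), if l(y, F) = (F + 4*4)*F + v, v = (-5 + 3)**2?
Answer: -308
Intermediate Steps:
v = 4 (v = (-2)**2 = 4)
l(y, F) = 4 + F*(16 + F) (l(y, F) = (F + 4*4)*F + 4 = (F + 16)*F + 4 = (16 + F)*F + 4 = F*(16 + F) + 4 = 4 + F*(16 + F))
(-27 - 50)*l(1, 0) = (-27 - 50)*(4 + 0**2 + 16*0) = -77*(4 + 0 + 0) = -77*4 = -308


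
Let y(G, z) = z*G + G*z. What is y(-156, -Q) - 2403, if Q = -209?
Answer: -67611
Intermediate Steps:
y(G, z) = 2*G*z (y(G, z) = G*z + G*z = 2*G*z)
y(-156, -Q) - 2403 = 2*(-156)*(-1*(-209)) - 2403 = 2*(-156)*209 - 2403 = -65208 - 2403 = -67611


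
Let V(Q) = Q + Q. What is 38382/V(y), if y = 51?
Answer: 6397/17 ≈ 376.29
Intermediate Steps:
V(Q) = 2*Q
38382/V(y) = 38382/((2*51)) = 38382/102 = 38382*(1/102) = 6397/17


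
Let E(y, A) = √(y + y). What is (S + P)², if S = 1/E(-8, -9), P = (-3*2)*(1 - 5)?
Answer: (96 - I)²/16 ≈ 575.94 - 12.0*I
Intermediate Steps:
P = 24 (P = -6*(-4) = 24)
E(y, A) = √2*√y (E(y, A) = √(2*y) = √2*√y)
S = -I/4 (S = 1/(√2*√(-8)) = 1/(√2*(2*I*√2)) = 1/(4*I) = -I/4 ≈ -0.25*I)
(S + P)² = (-I/4 + 24)² = (24 - I/4)²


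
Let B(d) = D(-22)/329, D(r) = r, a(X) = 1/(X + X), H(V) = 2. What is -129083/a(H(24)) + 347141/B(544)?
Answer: -125568693/22 ≈ -5.7077e+6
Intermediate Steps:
a(X) = 1/(2*X)
B(d) = -22/329
-129083/a(H(24)) + 347141/B(544) = -129083/((1/2)/2) + 347141/(-22/329) = -129083/((1/2)*(1/2)) + 347141*(-329/22) = -129083/1/4 - 114209389/22 = -129083*4 - 114209389/22 = -516332 - 114209389/22 = -125568693/22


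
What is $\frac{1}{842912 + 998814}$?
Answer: $\frac{1}{1841726} \approx 5.4297 \cdot 10^{-7}$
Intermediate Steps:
$\frac{1}{842912 + 998814} = \frac{1}{1841726}$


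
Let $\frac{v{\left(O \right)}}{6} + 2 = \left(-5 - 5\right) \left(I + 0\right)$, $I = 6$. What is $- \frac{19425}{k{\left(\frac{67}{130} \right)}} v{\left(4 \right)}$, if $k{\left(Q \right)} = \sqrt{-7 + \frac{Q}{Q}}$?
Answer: $- 1204350 i \sqrt{6} \approx - 2.95 \cdot 10^{6} i$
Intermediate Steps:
$v{\left(O \right)} = -372$ ($v{\left(O \right)} = -12 + 6 \left(-5 - 5\right) \left(6 + 0\right) = -12 + 6 \left(\left(-10\right) 6\right) = -12 + 6 \left(-60\right) = -12 - 360 = -372$)
$k{\left(Q \right)} = i \sqrt{6}$ ($k{\left(Q \right)} = \sqrt{-7 + 1} = \sqrt{-6} = i \sqrt{6}$)
$- \frac{19425}{k{\left(\frac{67}{130} \right)}} v{\left(4 \right)} = - \frac{19425}{i \sqrt{6}} \left(-372\right) = - 19425 \left(- \frac{i \sqrt{6}}{6}\right) \left(-372\right) = \frac{6475 i \sqrt{6}}{2} \left(-372\right) = - 1204350 i \sqrt{6}$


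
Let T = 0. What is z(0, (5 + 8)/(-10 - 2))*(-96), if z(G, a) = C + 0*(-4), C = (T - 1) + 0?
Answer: 96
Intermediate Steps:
C = -1 (C = (0 - 1) + 0 = -1 + 0 = -1)
z(G, a) = -1 (z(G, a) = -1 + 0*(-4) = -1 + 0 = -1)
z(0, (5 + 8)/(-10 - 2))*(-96) = -1*(-96) = 96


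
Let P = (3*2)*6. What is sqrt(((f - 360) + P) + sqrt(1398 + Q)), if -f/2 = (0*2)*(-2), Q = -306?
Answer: sqrt(-324 + 2*sqrt(273)) ≈ 17.057*I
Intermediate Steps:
P = 36 (P = 6*6 = 36)
f = 0 (f = -2*0*2*(-2) = -0*(-2) = -2*0 = 0)
sqrt(((f - 360) + P) + sqrt(1398 + Q)) = sqrt(((0 - 360) + 36) + sqrt(1398 - 306)) = sqrt((-360 + 36) + sqrt(1092)) = sqrt(-324 + 2*sqrt(273))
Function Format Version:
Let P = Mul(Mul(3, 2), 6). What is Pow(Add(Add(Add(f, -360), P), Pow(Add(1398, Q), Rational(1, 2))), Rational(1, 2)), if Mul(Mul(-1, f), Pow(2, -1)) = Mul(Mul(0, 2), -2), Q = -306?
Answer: Pow(Add(-324, Mul(2, Pow(273, Rational(1, 2)))), Rational(1, 2)) ≈ Mul(17.057, I)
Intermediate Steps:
P = 36 (P = Mul(6, 6) = 36)
f = 0 (f = Mul(-2, Mul(Mul(0, 2), -2)) = Mul(-2, Mul(0, -2)) = Mul(-2, 0) = 0)
Pow(Add(Add(Add(f, -360), P), Pow(Add(1398, Q), Rational(1, 2))), Rational(1, 2)) = Pow(Add(Add(Add(0, -360), 36), Pow(Add(1398, -306), Rational(1, 2))), Rational(1, 2)) = Pow(Add(Add(-360, 36), Pow(1092, Rational(1, 2))), Rational(1, 2)) = Pow(Add(-324, Mul(2, Pow(273, Rational(1, 2)))), Rational(1, 2))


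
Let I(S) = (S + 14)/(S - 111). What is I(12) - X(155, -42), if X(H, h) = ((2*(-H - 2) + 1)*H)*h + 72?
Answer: -201732524/99 ≈ -2.0377e+6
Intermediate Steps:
X(H, h) = 72 + H*h*(-3 - 2*H) (X(H, h) = ((2*(-2 - H) + 1)*H)*h + 72 = (((-4 - 2*H) + 1)*H)*h + 72 = ((-3 - 2*H)*H)*h + 72 = (H*(-3 - 2*H))*h + 72 = H*h*(-3 - 2*H) + 72 = 72 + H*h*(-3 - 2*H))
I(S) = (14 + S)/(-111 + S)
I(12) - X(155, -42) = (14 + 12)/(-111 + 12) - (72 - 3*155*(-42) - 2*(-42)*155²) = 26/(-99) - (72 + 19530 - 2*(-42)*24025) = -1/99*26 - (72 + 19530 + 2018100) = -26/99 - 1*2037702 = -26/99 - 2037702 = -201732524/99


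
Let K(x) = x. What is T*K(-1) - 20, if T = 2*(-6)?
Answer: -8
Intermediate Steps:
T = -12
T*K(-1) - 20 = -12*(-1) - 20 = 12 - 20 = -8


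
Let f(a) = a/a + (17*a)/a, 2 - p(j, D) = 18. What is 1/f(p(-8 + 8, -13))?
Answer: 1/18 ≈ 0.055556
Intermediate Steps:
p(j, D) = -16 (p(j, D) = 2 - 1*18 = 2 - 18 = -16)
f(a) = 18 (f(a) = 1 + 17 = 18)
1/f(p(-8 + 8, -13)) = 1/18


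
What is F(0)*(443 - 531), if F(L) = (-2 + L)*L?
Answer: 0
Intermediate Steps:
F(L) = L*(-2 + L)
F(0)*(443 - 531) = (0*(-2 + 0))*(443 - 531) = (0*(-2))*(-88) = 0*(-88) = 0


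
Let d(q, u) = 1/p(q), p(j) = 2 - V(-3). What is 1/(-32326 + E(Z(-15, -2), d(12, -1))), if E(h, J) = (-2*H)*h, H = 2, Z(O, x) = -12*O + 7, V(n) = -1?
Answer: -1/33074 ≈ -3.0235e-5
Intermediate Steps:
p(j) = 3 (p(j) = 2 - 1*(-1) = 2 + 1 = 3)
Z(O, x) = 7 - 12*O
d(q, u) = ⅓ (d(q, u) = 1/3 = ⅓)
E(h, J) = -4*h (E(h, J) = (-2*2)*h = -4*h)
1/(-32326 + E(Z(-15, -2), d(12, -1))) = 1/(-32326 - 4*(7 - 12*(-15))) = 1/(-32326 - 4*(7 + 180)) = 1/(-32326 - 4*187) = 1/(-32326 - 748) = 1/(-33074) = -1/33074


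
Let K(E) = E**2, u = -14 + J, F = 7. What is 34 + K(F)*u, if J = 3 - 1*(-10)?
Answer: -15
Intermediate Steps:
J = 13 (J = 3 + 10 = 13)
u = -1 (u = -14 + 13 = -1)
34 + K(F)*u = 34 + 7**2*(-1) = 34 + 49*(-1) = 34 - 49 = -15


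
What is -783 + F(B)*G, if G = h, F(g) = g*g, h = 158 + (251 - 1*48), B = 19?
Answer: 129538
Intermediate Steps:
h = 361 (h = 158 + (251 - 48) = 158 + 203 = 361)
F(g) = g²
G = 361
-783 + F(B)*G = -783 + 19²*361 = -783 + 361*361 = -783 + 130321 = 129538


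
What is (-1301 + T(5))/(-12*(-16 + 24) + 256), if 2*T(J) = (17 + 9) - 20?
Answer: -649/80 ≈ -8.1125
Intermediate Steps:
T(J) = 3 (T(J) = ((17 + 9) - 20)/2 = (26 - 20)/2 = (½)*6 = 3)
(-1301 + T(5))/(-12*(-16 + 24) + 256) = (-1301 + 3)/(-12*(-16 + 24) + 256) = -1298/(-12*8 + 256) = -1298/(-96 + 256) = -1298/160 = -1298*1/160 = -649/80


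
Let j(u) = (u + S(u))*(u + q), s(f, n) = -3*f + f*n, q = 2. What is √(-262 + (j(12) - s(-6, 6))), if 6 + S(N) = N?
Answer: 2*√2 ≈ 2.8284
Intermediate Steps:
S(N) = -6 + N
j(u) = (-6 + 2*u)*(2 + u) (j(u) = (u + (-6 + u))*(u + 2) = (-6 + 2*u)*(2 + u))
√(-262 + (j(12) - s(-6, 6))) = √(-262 + ((-12 - 2*12 + 2*12²) - (-6)*(-3 + 6))) = √(-262 + ((-12 - 24 + 2*144) - (-6)*3)) = √(-262 + ((-12 - 24 + 288) - 1*(-18))) = √(-262 + (252 + 18)) = √(-262 + 270) = √8 = 2*√2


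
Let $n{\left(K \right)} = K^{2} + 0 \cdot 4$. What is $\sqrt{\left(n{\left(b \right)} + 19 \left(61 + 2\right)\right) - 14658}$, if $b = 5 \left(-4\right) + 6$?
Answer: $i \sqrt{13265} \approx 115.17 i$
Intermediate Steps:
$b = -14$ ($b = -20 + 6 = -14$)
$n{\left(K \right)} = K^{2}$ ($n{\left(K \right)} = K^{2} + 0 = K^{2}$)
$\sqrt{\left(n{\left(b \right)} + 19 \left(61 + 2\right)\right) - 14658} = \sqrt{\left(\left(-14\right)^{2} + 19 \left(61 + 2\right)\right) - 14658} = \sqrt{\left(196 + 19 \cdot 63\right) + \left(-23434 + 8776\right)} = \sqrt{\left(196 + 1197\right) - 14658} = \sqrt{1393 - 14658} = \sqrt{-13265} = i \sqrt{13265}$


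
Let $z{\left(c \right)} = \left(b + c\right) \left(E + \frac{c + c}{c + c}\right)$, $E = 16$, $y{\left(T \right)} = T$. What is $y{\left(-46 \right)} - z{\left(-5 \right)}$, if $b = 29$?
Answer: $-454$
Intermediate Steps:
$z{\left(c \right)} = 493 + 17 c$ ($z{\left(c \right)} = \left(29 + c\right) \left(16 + \frac{c + c}{c + c}\right) = \left(29 + c\right) \left(16 + \frac{2 c}{2 c}\right) = \left(29 + c\right) \left(16 + 2 c \frac{1}{2 c}\right) = \left(29 + c\right) \left(16 + 1\right) = \left(29 + c\right) 17 = 493 + 17 c$)
$y{\left(-46 \right)} - z{\left(-5 \right)} = -46 - \left(493 + 17 \left(-5\right)\right) = -46 - \left(493 - 85\right) = -46 - 408 = -454$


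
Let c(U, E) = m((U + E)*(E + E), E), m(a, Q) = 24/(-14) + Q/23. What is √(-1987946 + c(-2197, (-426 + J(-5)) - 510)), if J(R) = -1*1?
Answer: I*√51530648701/161 ≈ 1410.0*I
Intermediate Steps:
J(R) = -1
m(a, Q) = -12/7 + Q/23 (m(a, Q) = 24*(-1/14) + Q*(1/23) = -12/7 + Q/23)
c(U, E) = -12/7 + E/23
√(-1987946 + c(-2197, (-426 + J(-5)) - 510)) = √(-1987946 + (-12/7 + ((-426 - 1) - 510)/23)) = √(-1987946 + (-12/7 + (-427 - 510)/23)) = √(-1987946 + (-12/7 + (1/23)*(-937))) = √(-1987946 + (-12/7 - 937/23)) = √(-1987946 - 6835/161) = √(-320066141/161) = I*√51530648701/161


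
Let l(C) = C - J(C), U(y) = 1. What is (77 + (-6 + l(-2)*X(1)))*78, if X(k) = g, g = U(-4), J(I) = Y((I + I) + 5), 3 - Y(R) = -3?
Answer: 4914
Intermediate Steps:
Y(R) = 6 (Y(R) = 3 - 1*(-3) = 3 + 3 = 6)
J(I) = 6
l(C) = -6 + C (l(C) = C - 1*6 = C - 6 = -6 + C)
g = 1
X(k) = 1
(77 + (-6 + l(-2)*X(1)))*78 = (77 + (-6 + (-6 - 2)*1))*78 = (77 + (-6 - 8*1))*78 = (77 + (-6 - 8))*78 = (77 - 14)*78 = 63*78 = 4914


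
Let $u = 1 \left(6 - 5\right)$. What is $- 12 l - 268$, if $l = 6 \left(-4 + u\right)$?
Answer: $-52$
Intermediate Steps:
$u = 1$ ($u = 1 \cdot 1 = 1$)
$l = -18$ ($l = 6 \left(-4 + 1\right) = 6 \left(-3\right) = -18$)
$- 12 l - 268 = \left(-12\right) \left(-18\right) - 268 = 216 - 268 = -52$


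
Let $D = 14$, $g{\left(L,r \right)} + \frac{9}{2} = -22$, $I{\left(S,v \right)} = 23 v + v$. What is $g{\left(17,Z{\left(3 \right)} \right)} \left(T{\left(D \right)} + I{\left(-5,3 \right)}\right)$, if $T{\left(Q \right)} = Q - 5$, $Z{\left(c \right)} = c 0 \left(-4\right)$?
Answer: $- \frac{4293}{2} \approx -2146.5$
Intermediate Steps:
$Z{\left(c \right)} = 0$ ($Z{\left(c \right)} = 0 \left(-4\right) = 0$)
$I{\left(S,v \right)} = 24 v$
$g{\left(L,r \right)} = - \frac{53}{2}$ ($g{\left(L,r \right)} = - \frac{9}{2} - 22 = - \frac{53}{2}$)
$T{\left(Q \right)} = -5 + Q$
$g{\left(17,Z{\left(3 \right)} \right)} \left(T{\left(D \right)} + I{\left(-5,3 \right)}\right) = - \frac{53 \left(\left(-5 + 14\right) + 24 \cdot 3\right)}{2} = - \frac{53 \left(9 + 72\right)}{2} = \left(- \frac{53}{2}\right) 81 = - \frac{4293}{2}$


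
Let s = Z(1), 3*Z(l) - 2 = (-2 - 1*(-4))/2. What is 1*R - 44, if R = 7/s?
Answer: -37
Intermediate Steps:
Z(l) = 1 (Z(l) = ⅔ + ((-2 - 1*(-4))/2)/3 = ⅔ + ((-2 + 4)*(½))/3 = ⅔ + (2*(½))/3 = ⅔ + (⅓)*1 = ⅔ + ⅓ = 1)
s = 1
R = 7 (R = 7/1 = 7*1 = 7)
1*R - 44 = 1*7 - 44 = 7 - 44 = -37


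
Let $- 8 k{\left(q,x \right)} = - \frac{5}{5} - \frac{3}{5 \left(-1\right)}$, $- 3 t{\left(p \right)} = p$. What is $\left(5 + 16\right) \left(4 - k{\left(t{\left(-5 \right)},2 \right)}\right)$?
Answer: $\frac{1659}{20} \approx 82.95$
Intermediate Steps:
$t{\left(p \right)} = - \frac{p}{3}$
$k{\left(q,x \right)} = \frac{1}{20}$ ($k{\left(q,x \right)} = - \frac{- \frac{5}{5} - \frac{3}{5 \left(-1\right)}}{8} = - \frac{\left(-5\right) \frac{1}{5} - \frac{3}{-5}}{8} = - \frac{-1 - - \frac{3}{5}}{8} = - \frac{-1 + \frac{3}{5}}{8} = \left(- \frac{1}{8}\right) \left(- \frac{2}{5}\right) = \frac{1}{20}$)
$\left(5 + 16\right) \left(4 - k{\left(t{\left(-5 \right)},2 \right)}\right) = \left(5 + 16\right) \left(4 - \frac{1}{20}\right) = 21 \left(4 - \frac{1}{20}\right) = 21 \cdot \frac{79}{20} = \frac{1659}{20}$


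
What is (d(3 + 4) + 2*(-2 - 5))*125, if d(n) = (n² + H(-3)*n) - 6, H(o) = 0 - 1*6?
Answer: -1625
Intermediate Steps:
H(o) = -6 (H(o) = 0 - 6 = -6)
d(n) = -6 + n² - 6*n (d(n) = (n² - 6*n) - 6 = -6 + n² - 6*n)
(d(3 + 4) + 2*(-2 - 5))*125 = ((-6 + (3 + 4)² - 6*(3 + 4)) + 2*(-2 - 5))*125 = ((-6 + 7² - 6*7) + 2*(-7))*125 = ((-6 + 49 - 42) - 14)*125 = (1 - 14)*125 = -13*125 = -1625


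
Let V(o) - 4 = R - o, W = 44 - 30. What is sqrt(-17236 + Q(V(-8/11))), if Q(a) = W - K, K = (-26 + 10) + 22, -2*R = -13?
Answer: 2*I*sqrt(4307) ≈ 131.26*I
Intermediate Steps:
W = 14
R = 13/2 (R = -1/2*(-13) = 13/2 ≈ 6.5000)
V(o) = 21/2 - o (V(o) = 4 + (13/2 - o) = 21/2 - o)
K = 6 (K = -16 + 22 = 6)
Q(a) = 8 (Q(a) = 14 - 1*6 = 14 - 6 = 8)
sqrt(-17236 + Q(V(-8/11))) = sqrt(-17236 + 8) = sqrt(-17228) = 2*I*sqrt(4307)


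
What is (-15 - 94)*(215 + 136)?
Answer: -38259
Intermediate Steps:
(-15 - 94)*(215 + 136) = -109*351 = -38259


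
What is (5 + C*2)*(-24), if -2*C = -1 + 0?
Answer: -144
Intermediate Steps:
C = ½ (C = -(-1 + 0)/2 = -½*(-1) = ½ ≈ 0.50000)
(5 + C*2)*(-24) = (5 + (½)*2)*(-24) = (5 + 1)*(-24) = 6*(-24) = -144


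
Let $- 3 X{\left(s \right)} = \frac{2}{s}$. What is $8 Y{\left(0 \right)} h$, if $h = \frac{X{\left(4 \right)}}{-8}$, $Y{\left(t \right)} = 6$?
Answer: $1$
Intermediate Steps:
$X{\left(s \right)} = - \frac{2}{3 s}$ ($X{\left(s \right)} = - \frac{2 \frac{1}{s}}{3} = - \frac{2}{3 s}$)
$h = \frac{1}{48}$ ($h = \frac{\left(- \frac{2}{3}\right) \frac{1}{4}}{-8} = \left(- \frac{2}{3}\right) \frac{1}{4} \left(- \frac{1}{8}\right) = \left(- \frac{1}{6}\right) \left(- \frac{1}{8}\right) = \frac{1}{48} \approx 0.020833$)
$8 Y{\left(0 \right)} h = 8 \cdot 6 \cdot \frac{1}{48} = 48 \cdot \frac{1}{48} = 1$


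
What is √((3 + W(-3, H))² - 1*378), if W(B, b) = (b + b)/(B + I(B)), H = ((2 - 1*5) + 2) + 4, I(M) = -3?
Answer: I*√374 ≈ 19.339*I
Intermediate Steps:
H = 3 (H = ((2 - 5) + 2) + 4 = (-3 + 2) + 4 = -1 + 4 = 3)
W(B, b) = 2*b/(-3 + B) (W(B, b) = (b + b)/(B - 3) = (2*b)/(-3 + B) = 2*b/(-3 + B))
√((3 + W(-3, H))² - 1*378) = √((3 + 2*3/(-3 - 3))² - 1*378) = √((3 + 2*3/(-6))² - 378) = √((3 + 2*3*(-⅙))² - 378) = √((3 - 1)² - 378) = √(2² - 378) = √(4 - 378) = √(-374) = I*√374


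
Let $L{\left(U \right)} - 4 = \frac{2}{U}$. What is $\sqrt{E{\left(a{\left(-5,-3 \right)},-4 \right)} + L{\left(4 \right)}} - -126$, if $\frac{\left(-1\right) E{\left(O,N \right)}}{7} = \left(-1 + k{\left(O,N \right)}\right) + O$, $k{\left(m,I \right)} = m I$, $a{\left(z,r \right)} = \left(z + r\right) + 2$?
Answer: $126 + \frac{i \sqrt{458}}{2} \approx 126.0 + 10.7 i$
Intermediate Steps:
$a{\left(z,r \right)} = 2 + r + z$ ($a{\left(z,r \right)} = \left(r + z\right) + 2 = 2 + r + z$)
$k{\left(m,I \right)} = I m$
$E{\left(O,N \right)} = 7 - 7 O - 7 N O$ ($E{\left(O,N \right)} = - 7 \left(\left(-1 + N O\right) + O\right) = - 7 \left(-1 + O + N O\right) = 7 - 7 O - 7 N O$)
$L{\left(U \right)} = 4 + \frac{2}{U}$
$\sqrt{E{\left(a{\left(-5,-3 \right)},-4 \right)} + L{\left(4 \right)}} - -126 = \sqrt{\left(7 - 7 \left(2 - 3 - 5\right) - - 28 \left(2 - 3 - 5\right)\right) + \left(4 + \frac{2}{4}\right)} - -126 = \sqrt{\left(7 - -42 - \left(-28\right) \left(-6\right)\right) + \left(4 + 2 \cdot \frac{1}{4}\right)} + 126 = \sqrt{\left(7 + 42 - 168\right) + \left(4 + \frac{1}{2}\right)} + 126 = \sqrt{-119 + \frac{9}{2}} + 126 = \sqrt{- \frac{229}{2}} + 126 = \frac{i \sqrt{458}}{2} + 126 = 126 + \frac{i \sqrt{458}}{2}$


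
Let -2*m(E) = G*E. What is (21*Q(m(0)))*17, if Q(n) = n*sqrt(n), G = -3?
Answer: 0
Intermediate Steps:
m(E) = 3*E/2 (m(E) = -(-3)*E/2 = 3*E/2)
Q(n) = n**(3/2)
(21*Q(m(0)))*17 = (21*((3/2)*0)**(3/2))*17 = (21*0**(3/2))*17 = (21*0)*17 = 0*17 = 0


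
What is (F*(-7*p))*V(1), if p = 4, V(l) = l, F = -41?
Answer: 1148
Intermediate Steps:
(F*(-7*p))*V(1) = -(-287)*4*1 = -41*(-28)*1 = 1148*1 = 1148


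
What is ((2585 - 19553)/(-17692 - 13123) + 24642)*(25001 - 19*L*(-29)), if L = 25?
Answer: 29444951037648/30815 ≈ 9.5554e+8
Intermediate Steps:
((2585 - 19553)/(-17692 - 13123) + 24642)*(25001 - 19*L*(-29)) = ((2585 - 19553)/(-17692 - 13123) + 24642)*(25001 - 19*25*(-29)) = (-16968/(-30815) + 24642)*(25001 - 475*(-29)) = (-16968*(-1/30815) + 24642)*(25001 + 13775) = (16968/30815 + 24642)*38776 = (759360198/30815)*38776 = 29444951037648/30815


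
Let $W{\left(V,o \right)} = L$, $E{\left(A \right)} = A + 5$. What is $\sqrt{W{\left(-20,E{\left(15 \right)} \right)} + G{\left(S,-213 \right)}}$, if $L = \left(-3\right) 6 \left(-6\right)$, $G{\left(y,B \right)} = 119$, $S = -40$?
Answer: $\sqrt{227} \approx 15.067$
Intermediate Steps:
$L = 108$ ($L = \left(-18\right) \left(-6\right) = 108$)
$E{\left(A \right)} = 5 + A$
$W{\left(V,o \right)} = 108$
$\sqrt{W{\left(-20,E{\left(15 \right)} \right)} + G{\left(S,-213 \right)}} = \sqrt{108 + 119} = \sqrt{227}$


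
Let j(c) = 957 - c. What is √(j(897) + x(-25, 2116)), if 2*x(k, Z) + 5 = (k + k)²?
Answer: √5230/2 ≈ 36.159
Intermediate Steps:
x(k, Z) = -5/2 + 2*k² (x(k, Z) = -5/2 + (k + k)²/2 = -5/2 + (2*k)²/2 = -5/2 + (4*k²)/2 = -5/2 + 2*k²)
√(j(897) + x(-25, 2116)) = √((957 - 1*897) + (-5/2 + 2*(-25)²)) = √((957 - 897) + (-5/2 + 2*625)) = √(60 + (-5/2 + 1250)) = √(60 + 2495/2) = √(2615/2) = √5230/2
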